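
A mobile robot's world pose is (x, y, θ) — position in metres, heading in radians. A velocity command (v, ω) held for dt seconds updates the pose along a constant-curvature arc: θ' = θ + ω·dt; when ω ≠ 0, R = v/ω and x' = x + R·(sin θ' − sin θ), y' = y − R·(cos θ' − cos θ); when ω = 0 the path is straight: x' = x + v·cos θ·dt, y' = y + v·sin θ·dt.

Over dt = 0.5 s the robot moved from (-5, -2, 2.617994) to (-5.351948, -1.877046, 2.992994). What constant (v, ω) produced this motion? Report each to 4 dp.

Δθ = 2.992994 − 2.617994 = 0.375000
ω = Δθ/dt = 0.375000/0.5 = 0.7500
R = Δx/(sin θ' − sin θ) = 1.0000
v = R·ω = 1.0000·0.7500 = 0.7500

v = 0.7500, ω = 0.7500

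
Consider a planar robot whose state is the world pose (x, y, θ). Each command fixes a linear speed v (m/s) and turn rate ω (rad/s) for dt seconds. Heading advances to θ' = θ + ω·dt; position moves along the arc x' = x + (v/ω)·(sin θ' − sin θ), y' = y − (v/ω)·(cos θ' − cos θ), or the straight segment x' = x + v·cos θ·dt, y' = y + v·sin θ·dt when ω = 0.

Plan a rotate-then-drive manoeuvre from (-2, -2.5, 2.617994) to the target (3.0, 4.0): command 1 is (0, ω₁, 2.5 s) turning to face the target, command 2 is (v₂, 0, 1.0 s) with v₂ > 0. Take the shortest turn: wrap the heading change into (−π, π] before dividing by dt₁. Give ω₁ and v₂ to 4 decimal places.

heading to target = atan2(4−-2.5, 3−-2) = 0.9151
Δθ = wrap(0.9151 − 2.6180) = -1.7029; ω₁ = Δθ/dt₁ = -0.6812
distance = √((3−-2)² + (4−-2.5)²) = 8.2006; v₂ = distance/dt₂ = 8.2006

ω₁ = -0.6812, v₂ = 8.2006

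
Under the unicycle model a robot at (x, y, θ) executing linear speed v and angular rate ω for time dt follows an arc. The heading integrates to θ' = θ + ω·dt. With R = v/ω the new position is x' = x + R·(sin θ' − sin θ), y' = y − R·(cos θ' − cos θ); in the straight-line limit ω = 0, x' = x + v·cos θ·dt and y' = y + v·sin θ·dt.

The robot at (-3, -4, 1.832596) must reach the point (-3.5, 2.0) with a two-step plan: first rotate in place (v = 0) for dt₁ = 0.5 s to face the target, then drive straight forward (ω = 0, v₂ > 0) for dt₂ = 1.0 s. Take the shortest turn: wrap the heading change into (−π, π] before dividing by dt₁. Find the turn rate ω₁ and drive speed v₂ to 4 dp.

heading to target = atan2(2−-4, -3.5−-3) = 1.6539
Δθ = wrap(1.6539 − 1.8326) = -0.1787; ω₁ = Δθ/dt₁ = -0.3573
distance = √((-3.5−-3)² + (2−-4)²) = 6.0208; v₂ = distance/dt₂ = 6.0208

ω₁ = -0.3573, v₂ = 6.0208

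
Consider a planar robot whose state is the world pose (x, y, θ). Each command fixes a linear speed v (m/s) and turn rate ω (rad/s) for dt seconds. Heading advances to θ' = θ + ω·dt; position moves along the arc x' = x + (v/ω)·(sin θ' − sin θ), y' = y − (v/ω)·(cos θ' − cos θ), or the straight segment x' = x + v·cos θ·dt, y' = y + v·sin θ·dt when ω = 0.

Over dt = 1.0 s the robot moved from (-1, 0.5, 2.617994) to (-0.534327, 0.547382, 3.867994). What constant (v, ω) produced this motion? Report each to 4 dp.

Δθ = 3.867994 − 2.617994 = 1.250000
ω = Δθ/dt = 1.250000/1.0 = 1.2500
R = Δx/(sin θ' − sin θ) = -0.4000
v = R·ω = -0.4000·1.2500 = -0.5000

v = -0.5000, ω = 1.2500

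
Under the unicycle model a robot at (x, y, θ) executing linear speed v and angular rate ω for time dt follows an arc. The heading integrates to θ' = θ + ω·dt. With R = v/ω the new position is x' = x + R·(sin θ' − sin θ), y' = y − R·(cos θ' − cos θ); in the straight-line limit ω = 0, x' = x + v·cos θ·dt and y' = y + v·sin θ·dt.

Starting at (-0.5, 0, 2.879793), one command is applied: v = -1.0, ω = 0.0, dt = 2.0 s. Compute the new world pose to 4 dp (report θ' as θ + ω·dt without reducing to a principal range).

θ' = 2.8798 + 0.0·2.0 = 2.8798
ω = 0 → straight: x' = -0.5 + -1.0·cos(2.8798)·2.0 = 1.4319
y' = 0 + -1.0·sin(2.8798)·2.0 = -0.5176

(1.4319, -0.5176, 2.8798)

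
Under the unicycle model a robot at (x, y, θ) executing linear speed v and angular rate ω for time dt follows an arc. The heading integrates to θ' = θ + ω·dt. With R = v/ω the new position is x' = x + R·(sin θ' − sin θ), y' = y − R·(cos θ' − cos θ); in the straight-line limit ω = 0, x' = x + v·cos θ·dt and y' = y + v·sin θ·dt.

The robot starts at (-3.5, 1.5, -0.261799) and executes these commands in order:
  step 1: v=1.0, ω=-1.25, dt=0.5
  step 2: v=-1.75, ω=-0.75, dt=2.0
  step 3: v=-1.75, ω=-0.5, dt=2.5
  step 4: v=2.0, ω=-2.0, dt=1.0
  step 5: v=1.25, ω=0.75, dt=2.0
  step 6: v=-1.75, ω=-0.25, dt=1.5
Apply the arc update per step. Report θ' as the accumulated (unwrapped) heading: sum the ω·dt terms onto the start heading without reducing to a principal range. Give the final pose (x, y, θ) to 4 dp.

(2.4387, 6.4372, -4.5118)

step 1: θ'=-0.8868 (R=-0.8000) → pose (-3.0870, 1.2328, -0.8868)
step 2: θ'=-2.3868 (R=2.3333) → pose (-2.8772, 4.4068, -2.3868)
step 3: θ'=-3.6368 (R=3.5000) → pose (1.1840, 4.9369, -3.6368)
step 4: θ'=-5.6368 (R=-1.0000) → pose (1.0569, 6.6151, -5.6368)
step 5: θ'=-4.1368 (R=1.6667) → pose (1.4512, 8.8527, -4.1368)
step 6: θ'=-4.5118 (R=7.0000) → pose (2.4387, 6.4372, -4.5118)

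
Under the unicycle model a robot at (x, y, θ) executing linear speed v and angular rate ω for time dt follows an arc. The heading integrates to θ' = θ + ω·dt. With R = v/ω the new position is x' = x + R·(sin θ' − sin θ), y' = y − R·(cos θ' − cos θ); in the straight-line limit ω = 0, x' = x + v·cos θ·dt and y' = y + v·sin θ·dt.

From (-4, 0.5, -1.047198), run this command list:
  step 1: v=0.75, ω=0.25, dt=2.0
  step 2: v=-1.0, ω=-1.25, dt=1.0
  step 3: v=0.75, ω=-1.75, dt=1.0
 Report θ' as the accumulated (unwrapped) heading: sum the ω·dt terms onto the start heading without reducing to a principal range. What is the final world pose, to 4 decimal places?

(-3.9129, 0.0032, -3.5472)

step 1: θ'=-0.5472 (R=3.0000) → pose (-2.9628, -0.5620, -0.5472)
step 2: θ'=-1.7972 (R=0.8000) → pose (-3.3262, 0.3008, -1.7972)
step 3: θ'=-3.5472 (R=-0.4286) → pose (-3.9129, 0.0032, -3.5472)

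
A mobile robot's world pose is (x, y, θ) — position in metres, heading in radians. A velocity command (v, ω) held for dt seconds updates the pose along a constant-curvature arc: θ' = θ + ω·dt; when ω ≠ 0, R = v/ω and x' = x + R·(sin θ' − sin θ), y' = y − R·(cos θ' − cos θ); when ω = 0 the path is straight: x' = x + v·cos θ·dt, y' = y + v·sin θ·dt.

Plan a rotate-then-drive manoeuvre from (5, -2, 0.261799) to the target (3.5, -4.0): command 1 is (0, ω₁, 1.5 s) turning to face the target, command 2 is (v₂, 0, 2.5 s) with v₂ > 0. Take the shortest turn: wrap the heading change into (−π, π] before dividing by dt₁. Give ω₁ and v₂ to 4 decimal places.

ω₁ = -1.6507, v₂ = 1.0000

heading to target = atan2(-4−-2, 3.5−5) = -2.2143
Δθ = wrap(-2.2143 − 0.2618) = -2.4761; ω₁ = Δθ/dt₁ = -1.6507
distance = √((3.5−5)² + (-4−-2)²) = 2.5000; v₂ = distance/dt₂ = 1.0000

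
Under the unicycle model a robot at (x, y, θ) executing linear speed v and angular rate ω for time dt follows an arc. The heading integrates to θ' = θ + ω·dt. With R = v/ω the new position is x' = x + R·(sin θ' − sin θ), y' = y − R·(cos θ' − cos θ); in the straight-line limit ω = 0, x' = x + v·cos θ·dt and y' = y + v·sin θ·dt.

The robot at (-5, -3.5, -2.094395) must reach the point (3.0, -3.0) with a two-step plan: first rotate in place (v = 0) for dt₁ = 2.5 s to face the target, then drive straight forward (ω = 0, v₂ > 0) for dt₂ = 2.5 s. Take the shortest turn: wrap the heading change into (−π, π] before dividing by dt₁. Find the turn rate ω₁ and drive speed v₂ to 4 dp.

ω₁ = 0.8627, v₂ = 3.2062

heading to target = atan2(-3−-3.5, 3−-5) = 0.0624
Δθ = wrap(0.0624 − -2.0944) = 2.1568; ω₁ = Δθ/dt₁ = 0.8627
distance = √((3−-5)² + (-3−-3.5)²) = 8.0156; v₂ = distance/dt₂ = 3.2062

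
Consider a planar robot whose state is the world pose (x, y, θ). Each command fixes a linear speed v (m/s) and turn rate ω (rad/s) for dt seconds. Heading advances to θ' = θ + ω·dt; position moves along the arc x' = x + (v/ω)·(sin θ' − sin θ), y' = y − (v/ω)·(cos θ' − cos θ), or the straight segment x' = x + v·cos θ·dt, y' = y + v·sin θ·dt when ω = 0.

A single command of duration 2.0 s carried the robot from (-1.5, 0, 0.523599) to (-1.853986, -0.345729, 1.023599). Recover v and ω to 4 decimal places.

v = -0.2500, ω = 0.2500

Δθ = 1.023599 − 0.523599 = 0.500000
ω = Δθ/dt = 0.500000/2.0 = 0.2500
R = Δx/(sin θ' − sin θ) = -1.0000
v = R·ω = -1.0000·0.2500 = -0.2500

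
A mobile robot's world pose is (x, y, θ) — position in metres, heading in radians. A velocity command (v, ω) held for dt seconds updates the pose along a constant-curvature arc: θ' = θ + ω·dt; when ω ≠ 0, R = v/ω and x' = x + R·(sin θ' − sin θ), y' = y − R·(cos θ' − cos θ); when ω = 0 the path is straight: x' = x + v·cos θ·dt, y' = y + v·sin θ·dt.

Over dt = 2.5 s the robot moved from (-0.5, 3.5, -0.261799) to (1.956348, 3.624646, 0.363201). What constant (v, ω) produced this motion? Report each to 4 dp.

Δθ = 0.363201 − -0.261799 = 0.625000
ω = Δθ/dt = 0.625000/2.5 = 0.2500
R = Δx/(sin θ' − sin θ) = 4.0000
v = R·ω = 4.0000·0.2500 = 1.0000

v = 1.0000, ω = 0.2500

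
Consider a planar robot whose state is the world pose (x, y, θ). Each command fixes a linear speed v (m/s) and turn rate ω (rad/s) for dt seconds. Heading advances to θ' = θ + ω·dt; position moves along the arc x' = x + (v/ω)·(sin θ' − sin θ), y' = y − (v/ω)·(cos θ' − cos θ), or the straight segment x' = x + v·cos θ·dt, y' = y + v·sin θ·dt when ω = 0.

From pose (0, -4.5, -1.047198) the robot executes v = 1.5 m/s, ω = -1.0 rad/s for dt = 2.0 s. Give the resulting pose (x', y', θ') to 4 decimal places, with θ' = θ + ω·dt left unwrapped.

(-1.1577, -6.7433, -3.0472)

θ' = -1.0472 + -1.0·2.0 = -3.0472
R = v/ω = 1.5/-1.0 = -1.5000
x' = 0 + -1.5000·(sin -3.0472 − sin -1.0472) = -1.1577
y' = -4.5 − -1.5000·(cos -3.0472 − cos -1.0472) = -6.7433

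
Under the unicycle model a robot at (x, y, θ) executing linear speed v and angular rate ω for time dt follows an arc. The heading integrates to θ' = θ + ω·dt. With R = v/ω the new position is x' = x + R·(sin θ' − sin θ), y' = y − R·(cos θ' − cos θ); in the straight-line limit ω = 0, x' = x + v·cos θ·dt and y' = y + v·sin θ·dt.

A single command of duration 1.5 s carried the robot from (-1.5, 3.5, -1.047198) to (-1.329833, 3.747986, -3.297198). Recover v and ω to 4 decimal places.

v = -0.2500, ω = -1.5000

Δθ = -3.297198 − -1.047198 = -2.250000
ω = Δθ/dt = -2.250000/1.5 = -1.5000
R = −Δy/(cos θ' − cos θ) = 0.1667
v = R·ω = 0.1667·-1.5000 = -0.2500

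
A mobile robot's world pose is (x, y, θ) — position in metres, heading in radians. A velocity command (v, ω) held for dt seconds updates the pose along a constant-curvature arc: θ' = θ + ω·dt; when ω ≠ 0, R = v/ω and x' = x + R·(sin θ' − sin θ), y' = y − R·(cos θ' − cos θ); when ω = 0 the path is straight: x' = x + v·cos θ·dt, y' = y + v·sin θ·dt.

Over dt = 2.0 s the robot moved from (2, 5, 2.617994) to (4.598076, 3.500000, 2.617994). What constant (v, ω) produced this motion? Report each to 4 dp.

Δθ = 2.617994 − 2.617994 = 0.000000
ω = Δθ/dt = 0.000000/2.0 = 0.0000
ω = 0 → v = (Δx·cos θ + Δy·sin θ)/dt = -1.5000

v = -1.5000, ω = 0.0000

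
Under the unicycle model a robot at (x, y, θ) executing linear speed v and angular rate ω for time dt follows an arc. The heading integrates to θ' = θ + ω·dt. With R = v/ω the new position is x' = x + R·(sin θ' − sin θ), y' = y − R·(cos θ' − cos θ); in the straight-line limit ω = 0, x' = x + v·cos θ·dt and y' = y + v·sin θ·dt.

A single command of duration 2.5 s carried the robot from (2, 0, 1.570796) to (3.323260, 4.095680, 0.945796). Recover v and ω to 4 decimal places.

v = 1.7500, ω = -0.2500

Δθ = 0.945796 − 1.570796 = -0.625000
ω = Δθ/dt = -0.625000/2.5 = -0.2500
R = −Δy/(cos θ' − cos θ) = -7.0000
v = R·ω = -7.0000·-0.2500 = 1.7500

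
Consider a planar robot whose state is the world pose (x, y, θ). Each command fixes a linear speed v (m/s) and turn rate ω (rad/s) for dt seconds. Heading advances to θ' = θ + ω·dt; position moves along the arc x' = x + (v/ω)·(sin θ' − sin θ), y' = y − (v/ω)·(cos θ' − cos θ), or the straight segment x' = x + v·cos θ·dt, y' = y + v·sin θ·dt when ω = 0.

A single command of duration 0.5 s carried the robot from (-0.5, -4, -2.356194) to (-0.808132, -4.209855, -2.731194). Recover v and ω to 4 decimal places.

v = 0.7500, ω = -0.7500

Δθ = -2.731194 − -2.356194 = -0.375000
ω = Δθ/dt = -0.375000/0.5 = -0.7500
R = Δx/(sin θ' − sin θ) = -1.0000
v = R·ω = -1.0000·-0.7500 = 0.7500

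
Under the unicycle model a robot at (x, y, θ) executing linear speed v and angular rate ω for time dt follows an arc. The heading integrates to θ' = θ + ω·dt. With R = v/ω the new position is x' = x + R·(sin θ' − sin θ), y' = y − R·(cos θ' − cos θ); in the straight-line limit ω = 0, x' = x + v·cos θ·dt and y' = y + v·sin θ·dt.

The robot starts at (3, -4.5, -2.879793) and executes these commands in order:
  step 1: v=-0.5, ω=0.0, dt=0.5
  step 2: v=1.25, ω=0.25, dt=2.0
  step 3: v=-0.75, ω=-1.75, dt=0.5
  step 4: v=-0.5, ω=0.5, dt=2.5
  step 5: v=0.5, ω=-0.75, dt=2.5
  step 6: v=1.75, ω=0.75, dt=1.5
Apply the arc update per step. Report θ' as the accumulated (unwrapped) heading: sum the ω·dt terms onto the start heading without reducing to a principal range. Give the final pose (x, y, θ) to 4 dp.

step 1: θ'=-2.8798 (straight) → pose (3.2415, -4.4353, -2.8798)
step 2: θ'=-2.3798 (R=5.0000) → pose (1.0845, -5.6469, -2.3798)
step 3: θ'=-3.2548 (R=0.4286) → pose (1.4287, -5.5312, -3.2548)
step 4: θ'=-2.0048 (R=-1.0000) → pose (2.4489, -4.9581, -2.0048)
step 5: θ'=-3.8798 (R=-0.6667) → pose (1.3954, -5.1709, -3.8798)
step 6: θ'=-2.7548 (R=2.3333) → pose (-1.0550, -4.7359, -2.7548)

(-1.0550, -4.7359, -2.7548)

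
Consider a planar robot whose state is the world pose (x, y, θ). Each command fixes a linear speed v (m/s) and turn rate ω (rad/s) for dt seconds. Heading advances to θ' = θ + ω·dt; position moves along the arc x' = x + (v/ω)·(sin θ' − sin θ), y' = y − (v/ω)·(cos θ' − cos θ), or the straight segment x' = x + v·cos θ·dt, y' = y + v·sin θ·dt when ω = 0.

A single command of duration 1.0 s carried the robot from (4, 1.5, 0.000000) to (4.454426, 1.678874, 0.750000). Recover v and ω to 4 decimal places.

v = 0.5000, ω = 0.7500

Δθ = 0.750000 − 0.000000 = 0.750000
ω = Δθ/dt = 0.750000/1.0 = 0.7500
R = Δx/(sin θ' − sin θ) = 0.6667
v = R·ω = 0.6667·0.7500 = 0.5000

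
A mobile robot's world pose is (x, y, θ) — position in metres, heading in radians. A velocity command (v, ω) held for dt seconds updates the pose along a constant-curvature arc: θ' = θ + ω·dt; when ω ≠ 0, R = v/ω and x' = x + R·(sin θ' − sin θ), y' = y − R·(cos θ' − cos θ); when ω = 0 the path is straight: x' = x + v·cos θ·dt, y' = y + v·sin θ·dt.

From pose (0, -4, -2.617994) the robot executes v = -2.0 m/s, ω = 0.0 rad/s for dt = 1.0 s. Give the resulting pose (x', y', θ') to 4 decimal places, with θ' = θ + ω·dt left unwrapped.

(1.7321, -3.0000, -2.6180)

θ' = -2.6180 + 0.0·1.0 = -2.6180
ω = 0 → straight: x' = 0 + -2.0·cos(-2.6180)·1.0 = 1.7321
y' = -4 + -2.0·sin(-2.6180)·1.0 = -3.0000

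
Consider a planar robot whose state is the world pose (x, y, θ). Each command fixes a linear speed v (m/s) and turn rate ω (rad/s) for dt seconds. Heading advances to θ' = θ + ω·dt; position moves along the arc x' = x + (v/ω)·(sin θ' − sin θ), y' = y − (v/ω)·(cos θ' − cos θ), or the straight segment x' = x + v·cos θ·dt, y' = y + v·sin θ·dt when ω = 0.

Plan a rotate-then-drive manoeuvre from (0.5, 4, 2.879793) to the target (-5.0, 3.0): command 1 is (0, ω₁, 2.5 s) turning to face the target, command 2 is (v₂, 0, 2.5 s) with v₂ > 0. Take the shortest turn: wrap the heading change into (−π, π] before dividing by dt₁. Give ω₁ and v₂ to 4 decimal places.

heading to target = atan2(3−4, -5−0.5) = -2.9617
Δθ = wrap(-2.9617 − 2.8798) = 0.4417; ω₁ = Δθ/dt₁ = 0.1767
distance = √((-5−0.5)² + (3−4)²) = 5.5902; v₂ = distance/dt₂ = 2.2361

ω₁ = 0.1767, v₂ = 2.2361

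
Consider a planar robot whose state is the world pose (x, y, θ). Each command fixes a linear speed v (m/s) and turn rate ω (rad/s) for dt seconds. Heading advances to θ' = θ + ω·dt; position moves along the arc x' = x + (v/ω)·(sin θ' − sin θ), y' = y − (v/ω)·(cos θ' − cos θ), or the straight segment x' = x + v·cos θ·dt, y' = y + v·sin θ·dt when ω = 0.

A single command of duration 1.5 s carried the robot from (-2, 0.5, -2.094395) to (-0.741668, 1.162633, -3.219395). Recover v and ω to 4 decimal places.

v = -1.0000, ω = -0.7500

Δθ = -3.219395 − -2.094395 = -1.125000
ω = Δθ/dt = -1.125000/1.5 = -0.7500
R = Δx/(sin θ' − sin θ) = 1.3333
v = R·ω = 1.3333·-0.7500 = -1.0000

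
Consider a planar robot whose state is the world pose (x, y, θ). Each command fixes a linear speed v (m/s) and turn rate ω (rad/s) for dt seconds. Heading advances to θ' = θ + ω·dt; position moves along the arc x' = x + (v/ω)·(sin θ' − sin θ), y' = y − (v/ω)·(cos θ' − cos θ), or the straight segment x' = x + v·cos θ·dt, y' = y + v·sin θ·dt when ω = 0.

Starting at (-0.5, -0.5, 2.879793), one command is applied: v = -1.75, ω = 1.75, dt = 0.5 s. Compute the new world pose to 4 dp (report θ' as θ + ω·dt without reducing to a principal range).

θ' = 2.8798 + 1.75·0.5 = 3.7548
R = v/ω = -1.75/1.75 = -1.0000
x' = -0.5 + -1.0000·(sin 3.7548 − sin 2.8798) = 0.3343
y' = -0.5 − -1.0000·(cos 3.7548 − cos 2.8798) = -0.3519

(0.3343, -0.3519, 3.7548)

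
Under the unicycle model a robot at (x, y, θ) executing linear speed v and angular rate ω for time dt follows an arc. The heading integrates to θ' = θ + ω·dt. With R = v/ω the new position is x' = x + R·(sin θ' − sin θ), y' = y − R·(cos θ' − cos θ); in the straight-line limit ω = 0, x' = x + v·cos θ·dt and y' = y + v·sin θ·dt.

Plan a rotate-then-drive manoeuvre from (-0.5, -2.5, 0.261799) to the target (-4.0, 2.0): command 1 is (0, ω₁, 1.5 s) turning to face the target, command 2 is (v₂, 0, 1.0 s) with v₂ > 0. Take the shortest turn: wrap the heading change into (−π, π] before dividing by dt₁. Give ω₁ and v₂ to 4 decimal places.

heading to target = atan2(2−-2.5, -4−-0.5) = 2.2318
Δθ = wrap(2.2318 − 0.2618) = 1.9700; ω₁ = Δθ/dt₁ = 1.3134
distance = √((-4−-0.5)² + (2−-2.5)²) = 5.7009; v₂ = distance/dt₂ = 5.7009

ω₁ = 1.3134, v₂ = 5.7009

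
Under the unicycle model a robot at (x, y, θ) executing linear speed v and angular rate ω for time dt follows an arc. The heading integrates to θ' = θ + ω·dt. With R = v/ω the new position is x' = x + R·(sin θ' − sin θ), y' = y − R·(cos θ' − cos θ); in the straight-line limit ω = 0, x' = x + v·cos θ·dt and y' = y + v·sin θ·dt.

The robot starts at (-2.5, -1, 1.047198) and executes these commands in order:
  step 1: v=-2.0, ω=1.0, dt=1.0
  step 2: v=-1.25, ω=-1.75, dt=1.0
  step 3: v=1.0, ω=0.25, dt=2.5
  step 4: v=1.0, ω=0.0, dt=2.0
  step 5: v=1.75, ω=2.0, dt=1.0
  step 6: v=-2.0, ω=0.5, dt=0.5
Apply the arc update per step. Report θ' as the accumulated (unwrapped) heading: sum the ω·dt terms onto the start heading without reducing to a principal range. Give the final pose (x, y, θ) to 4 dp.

step 1: θ'=2.0472 (R=-2.0000) → pose (-2.5453, -2.9172, 2.0472)
step 2: θ'=0.2972 (R=0.7143) → pose (-2.9708, -3.9277, 0.2972)
step 3: θ'=0.9222 (R=4.0000) → pose (-0.9545, -2.5193, 0.9222)
step 4: θ'=0.9222 (straight) → pose (0.2537, -0.9255, 0.9222)
step 5: θ'=2.9222 (R=0.8750) → pose (-0.2532, 0.4571, 2.9222)
step 6: θ'=3.1722 (R=-4.0000) → pose (0.7397, 0.3631, 3.1722)

(0.7397, 0.3631, 3.1722)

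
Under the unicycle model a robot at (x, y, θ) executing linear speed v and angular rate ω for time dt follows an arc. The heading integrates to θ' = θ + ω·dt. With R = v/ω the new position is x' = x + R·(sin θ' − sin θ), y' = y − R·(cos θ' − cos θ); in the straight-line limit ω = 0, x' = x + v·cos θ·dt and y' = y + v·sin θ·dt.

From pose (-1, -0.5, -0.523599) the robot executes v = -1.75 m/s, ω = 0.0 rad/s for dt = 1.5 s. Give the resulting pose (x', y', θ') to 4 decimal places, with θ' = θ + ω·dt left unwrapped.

(-3.2733, 0.8125, -0.5236)

θ' = -0.5236 + 0.0·1.5 = -0.5236
ω = 0 → straight: x' = -1 + -1.75·cos(-0.5236)·1.5 = -3.2733
y' = -0.5 + -1.75·sin(-0.5236)·1.5 = 0.8125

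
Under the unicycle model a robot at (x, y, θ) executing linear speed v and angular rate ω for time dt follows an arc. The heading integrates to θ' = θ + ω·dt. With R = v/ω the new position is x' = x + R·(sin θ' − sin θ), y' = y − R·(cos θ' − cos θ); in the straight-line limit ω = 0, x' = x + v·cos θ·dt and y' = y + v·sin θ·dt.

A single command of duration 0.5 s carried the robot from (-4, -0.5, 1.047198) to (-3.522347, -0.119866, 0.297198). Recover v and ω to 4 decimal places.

Δθ = 0.297198 − 1.047198 = -0.750000
ω = Δθ/dt = -0.750000/0.5 = -1.5000
R = Δx/(sin θ' − sin θ) = -0.8333
v = R·ω = -0.8333·-1.5000 = 1.2500

v = 1.2500, ω = -1.5000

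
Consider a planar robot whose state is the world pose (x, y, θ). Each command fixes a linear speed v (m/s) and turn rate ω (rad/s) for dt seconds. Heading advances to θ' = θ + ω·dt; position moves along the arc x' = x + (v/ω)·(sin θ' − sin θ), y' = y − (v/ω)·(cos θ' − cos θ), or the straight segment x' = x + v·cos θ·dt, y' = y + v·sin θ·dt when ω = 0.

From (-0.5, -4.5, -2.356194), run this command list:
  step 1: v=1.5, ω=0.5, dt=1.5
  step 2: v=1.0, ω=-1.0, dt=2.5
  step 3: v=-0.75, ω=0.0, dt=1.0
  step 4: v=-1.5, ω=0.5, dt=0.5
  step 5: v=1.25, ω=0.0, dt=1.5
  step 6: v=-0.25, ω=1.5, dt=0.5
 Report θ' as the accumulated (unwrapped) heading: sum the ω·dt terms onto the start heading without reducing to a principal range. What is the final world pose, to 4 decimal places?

step 1: θ'=-1.6062 (R=3.0000) → pose (-1.3768, -6.5151, -1.6062)
step 2: θ'=-4.1062 (R=-1.0000) → pose (-3.1980, -7.0495, -4.1062)
step 3: θ'=-4.1062 (straight) → pose (-2.7707, -7.6659, -4.1062)
step 4: θ'=-3.8562 (R=-3.0000) → pose (-2.2712, -8.2227, -3.8562)
step 5: θ'=-3.8562 (straight) → pose (-3.6875, -6.9940, -3.8562)
step 6: θ'=-3.1062 (R=-0.1667) → pose (-3.5723, -7.0347, -3.1062)

(-3.5723, -7.0347, -3.1062)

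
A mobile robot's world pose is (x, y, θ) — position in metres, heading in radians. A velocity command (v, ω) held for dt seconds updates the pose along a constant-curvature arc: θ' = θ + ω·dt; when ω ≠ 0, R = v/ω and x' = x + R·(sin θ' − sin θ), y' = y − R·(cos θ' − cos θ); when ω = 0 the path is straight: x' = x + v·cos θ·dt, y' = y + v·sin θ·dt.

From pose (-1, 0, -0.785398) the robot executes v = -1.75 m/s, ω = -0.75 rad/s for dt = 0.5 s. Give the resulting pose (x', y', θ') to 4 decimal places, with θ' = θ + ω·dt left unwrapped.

(-1.4897, 0.7190, -1.1604)

θ' = -0.7854 + -0.75·0.5 = -1.1604
R = v/ω = -1.75/-0.75 = 2.3333
x' = -1 + 2.3333·(sin -1.1604 − sin -0.7854) = -1.4897
y' = 0 − 2.3333·(cos -1.1604 − cos -0.7854) = 0.7190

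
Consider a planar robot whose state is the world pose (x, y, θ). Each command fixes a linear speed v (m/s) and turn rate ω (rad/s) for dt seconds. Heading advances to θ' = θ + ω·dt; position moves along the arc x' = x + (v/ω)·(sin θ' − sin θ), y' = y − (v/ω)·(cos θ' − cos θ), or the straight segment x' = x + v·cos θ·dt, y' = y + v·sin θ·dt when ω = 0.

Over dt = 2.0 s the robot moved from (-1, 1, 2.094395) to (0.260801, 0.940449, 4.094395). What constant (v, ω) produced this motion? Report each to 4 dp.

v = -0.7500, ω = 1.0000

Δθ = 4.094395 − 2.094395 = 2.000000
ω = Δθ/dt = 2.000000/2.0 = 1.0000
R = Δx/(sin θ' − sin θ) = -0.7500
v = R·ω = -0.7500·1.0000 = -0.7500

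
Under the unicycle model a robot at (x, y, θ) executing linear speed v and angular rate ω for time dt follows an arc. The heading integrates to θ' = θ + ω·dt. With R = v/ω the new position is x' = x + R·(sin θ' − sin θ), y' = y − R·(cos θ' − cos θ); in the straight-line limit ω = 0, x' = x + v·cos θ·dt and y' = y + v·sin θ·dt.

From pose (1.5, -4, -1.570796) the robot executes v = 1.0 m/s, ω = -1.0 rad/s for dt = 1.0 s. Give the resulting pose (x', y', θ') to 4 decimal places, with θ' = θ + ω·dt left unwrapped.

θ' = -1.5708 + -1.0·1.0 = -2.5708
R = v/ω = 1.0/-1.0 = -1.0000
x' = 1.5 + -1.0000·(sin -2.5708 − sin -1.5708) = 1.0403
y' = -4 − -1.0000·(cos -2.5708 − cos -1.5708) = -4.8415

(1.0403, -4.8415, -2.5708)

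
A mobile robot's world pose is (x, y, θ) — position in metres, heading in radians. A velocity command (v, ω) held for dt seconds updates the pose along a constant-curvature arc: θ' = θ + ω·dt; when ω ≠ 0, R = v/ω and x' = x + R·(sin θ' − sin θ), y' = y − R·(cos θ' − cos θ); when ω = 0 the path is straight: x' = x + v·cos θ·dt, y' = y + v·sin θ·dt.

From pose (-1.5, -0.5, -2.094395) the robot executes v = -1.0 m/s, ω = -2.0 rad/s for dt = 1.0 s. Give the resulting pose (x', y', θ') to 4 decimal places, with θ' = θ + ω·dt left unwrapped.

θ' = -2.0944 + -2.0·1.0 = -4.0944
R = v/ω = -1.0/-2.0 = 0.5000
x' = -1.5 + 0.5000·(sin -4.0944 − sin -2.0944) = -0.6595
y' = -0.5 − 0.5000·(cos -4.0944 − cos -2.0944) = -0.4603

(-0.6595, -0.4603, -4.0944)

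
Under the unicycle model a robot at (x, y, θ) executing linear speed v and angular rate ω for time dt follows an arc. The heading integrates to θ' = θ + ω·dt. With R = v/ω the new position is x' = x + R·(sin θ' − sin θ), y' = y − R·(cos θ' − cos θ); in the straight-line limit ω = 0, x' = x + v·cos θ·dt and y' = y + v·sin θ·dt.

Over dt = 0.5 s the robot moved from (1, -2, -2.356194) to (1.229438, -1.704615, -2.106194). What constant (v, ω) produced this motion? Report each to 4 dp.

Δθ = -2.106194 − -2.356194 = 0.250000
ω = Δθ/dt = 0.250000/0.5 = 0.5000
R = −Δy/(cos θ' − cos θ) = -1.5000
v = R·ω = -1.5000·0.5000 = -0.7500

v = -0.7500, ω = 0.5000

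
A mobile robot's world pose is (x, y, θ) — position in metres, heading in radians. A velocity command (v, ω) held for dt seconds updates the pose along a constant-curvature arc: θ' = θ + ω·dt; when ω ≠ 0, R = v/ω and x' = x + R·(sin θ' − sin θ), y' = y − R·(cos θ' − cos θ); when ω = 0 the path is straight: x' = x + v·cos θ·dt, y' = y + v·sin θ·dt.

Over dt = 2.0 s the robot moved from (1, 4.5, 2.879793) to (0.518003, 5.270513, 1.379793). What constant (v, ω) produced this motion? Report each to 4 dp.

Δθ = 1.379793 − 2.879793 = -1.500000
ω = Δθ/dt = -1.500000/2.0 = -0.7500
R = −Δy/(cos θ' − cos θ) = -0.6667
v = R·ω = -0.6667·-0.7500 = 0.5000

v = 0.5000, ω = -0.7500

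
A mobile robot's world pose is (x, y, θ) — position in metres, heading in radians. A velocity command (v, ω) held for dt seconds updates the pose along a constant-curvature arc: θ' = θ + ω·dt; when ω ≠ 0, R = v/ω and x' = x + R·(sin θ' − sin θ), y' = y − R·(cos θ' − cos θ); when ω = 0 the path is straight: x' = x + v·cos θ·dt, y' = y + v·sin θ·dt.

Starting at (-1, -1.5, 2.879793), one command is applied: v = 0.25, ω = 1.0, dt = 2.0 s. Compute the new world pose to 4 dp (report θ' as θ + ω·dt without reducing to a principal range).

(-1.3112, -1.7831, 4.8798)

θ' = 2.8798 + 1.0·2.0 = 4.8798
R = v/ω = 0.25/1.0 = 0.2500
x' = -1 + 0.2500·(sin 4.8798 − sin 2.8798) = -1.3112
y' = -1.5 − 0.2500·(cos 4.8798 − cos 2.8798) = -1.7831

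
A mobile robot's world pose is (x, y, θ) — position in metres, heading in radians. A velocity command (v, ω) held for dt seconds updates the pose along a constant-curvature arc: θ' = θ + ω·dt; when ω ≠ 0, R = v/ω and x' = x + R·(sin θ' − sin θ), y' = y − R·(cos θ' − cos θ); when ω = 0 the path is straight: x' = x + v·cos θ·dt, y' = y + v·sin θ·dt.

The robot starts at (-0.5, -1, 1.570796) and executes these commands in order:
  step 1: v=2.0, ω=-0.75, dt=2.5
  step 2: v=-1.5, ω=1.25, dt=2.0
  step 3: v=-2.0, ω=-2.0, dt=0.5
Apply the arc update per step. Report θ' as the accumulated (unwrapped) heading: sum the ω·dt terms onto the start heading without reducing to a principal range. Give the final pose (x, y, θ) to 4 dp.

step 1: θ'=-0.3042 (R=-2.6667) → pose (2.9654, 1.5442, -0.3042)
step 2: θ'=2.1958 (R=-1.2000) → pose (1.6328, -0.3028, 2.1958)
step 3: θ'=1.1958 (R=1.0000) → pose (1.7524, -1.2542, 1.1958)

(1.7524, -1.2542, 1.1958)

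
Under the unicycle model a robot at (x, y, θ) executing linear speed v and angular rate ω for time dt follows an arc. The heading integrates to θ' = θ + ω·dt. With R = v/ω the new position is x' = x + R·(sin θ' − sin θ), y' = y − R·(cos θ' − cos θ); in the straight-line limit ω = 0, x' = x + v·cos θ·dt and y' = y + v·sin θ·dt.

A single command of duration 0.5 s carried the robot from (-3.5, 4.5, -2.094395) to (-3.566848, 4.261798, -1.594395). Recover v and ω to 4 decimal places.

Δθ = -1.594395 − -2.094395 = 0.500000
ω = Δθ/dt = 0.500000/0.5 = 1.0000
R = −Δy/(cos θ' − cos θ) = 0.5000
v = R·ω = 0.5000·1.0000 = 0.5000

v = 0.5000, ω = 1.0000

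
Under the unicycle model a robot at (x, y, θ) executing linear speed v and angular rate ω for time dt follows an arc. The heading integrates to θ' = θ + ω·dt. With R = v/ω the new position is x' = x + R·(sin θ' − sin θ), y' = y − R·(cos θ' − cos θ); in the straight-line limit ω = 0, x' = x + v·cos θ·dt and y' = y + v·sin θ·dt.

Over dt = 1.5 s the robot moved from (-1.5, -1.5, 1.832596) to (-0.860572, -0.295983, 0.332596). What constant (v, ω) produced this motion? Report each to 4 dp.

Δθ = 0.332596 − 1.832596 = -1.500000
ω = Δθ/dt = -1.500000/1.5 = -1.0000
R = −Δy/(cos θ' − cos θ) = -1.0000
v = R·ω = -1.0000·-1.0000 = 1.0000

v = 1.0000, ω = -1.0000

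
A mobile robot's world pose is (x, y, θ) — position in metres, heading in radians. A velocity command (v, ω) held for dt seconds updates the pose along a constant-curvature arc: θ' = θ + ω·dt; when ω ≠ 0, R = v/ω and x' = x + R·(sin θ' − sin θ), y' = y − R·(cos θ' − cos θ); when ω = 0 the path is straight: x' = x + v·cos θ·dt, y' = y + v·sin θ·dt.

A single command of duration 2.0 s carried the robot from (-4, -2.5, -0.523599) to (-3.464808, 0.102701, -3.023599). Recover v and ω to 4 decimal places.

v = -1.7500, ω = -1.2500

Δθ = -3.023599 − -0.523599 = -2.500000
ω = Δθ/dt = -2.500000/2.0 = -1.2500
R = −Δy/(cos θ' − cos θ) = 1.4000
v = R·ω = 1.4000·-1.2500 = -1.7500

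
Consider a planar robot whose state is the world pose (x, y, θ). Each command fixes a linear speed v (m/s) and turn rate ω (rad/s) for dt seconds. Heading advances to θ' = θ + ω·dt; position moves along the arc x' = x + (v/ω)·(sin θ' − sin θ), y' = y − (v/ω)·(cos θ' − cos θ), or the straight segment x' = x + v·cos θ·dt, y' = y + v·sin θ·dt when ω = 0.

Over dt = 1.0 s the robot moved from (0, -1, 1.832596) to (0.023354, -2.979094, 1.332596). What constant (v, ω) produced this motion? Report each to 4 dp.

v = -2.0000, ω = -0.5000

Δθ = 1.332596 − 1.832596 = -0.500000
ω = Δθ/dt = -0.500000/1.0 = -0.5000
R = −Δy/(cos θ' − cos θ) = 4.0000
v = R·ω = 4.0000·-0.5000 = -2.0000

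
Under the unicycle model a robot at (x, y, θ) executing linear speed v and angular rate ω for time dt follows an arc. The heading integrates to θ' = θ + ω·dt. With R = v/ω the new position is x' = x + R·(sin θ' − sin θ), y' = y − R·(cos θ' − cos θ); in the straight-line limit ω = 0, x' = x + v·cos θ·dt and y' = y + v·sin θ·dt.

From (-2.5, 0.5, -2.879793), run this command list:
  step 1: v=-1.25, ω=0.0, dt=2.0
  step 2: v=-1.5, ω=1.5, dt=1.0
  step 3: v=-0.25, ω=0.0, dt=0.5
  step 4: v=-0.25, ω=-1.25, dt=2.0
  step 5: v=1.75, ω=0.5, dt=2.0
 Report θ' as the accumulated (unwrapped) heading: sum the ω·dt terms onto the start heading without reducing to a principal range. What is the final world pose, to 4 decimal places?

step 1: θ'=-2.8798 (straight) → pose (-0.0852, 1.1470, -2.8798)
step 2: θ'=-1.3798 (R=-1.0000) → pose (0.6378, 2.3028, -1.3798)
step 3: θ'=-1.3798 (straight) → pose (0.6141, 2.4255, -1.3798)
step 4: θ'=-3.8798 (R=0.2000) → pose (0.9450, 2.6114, -3.8798)
step 5: θ'=-2.8798 (R=3.5000) → pose (-2.3162, 3.4033, -2.8798)

(-2.3162, 3.4033, -2.8798)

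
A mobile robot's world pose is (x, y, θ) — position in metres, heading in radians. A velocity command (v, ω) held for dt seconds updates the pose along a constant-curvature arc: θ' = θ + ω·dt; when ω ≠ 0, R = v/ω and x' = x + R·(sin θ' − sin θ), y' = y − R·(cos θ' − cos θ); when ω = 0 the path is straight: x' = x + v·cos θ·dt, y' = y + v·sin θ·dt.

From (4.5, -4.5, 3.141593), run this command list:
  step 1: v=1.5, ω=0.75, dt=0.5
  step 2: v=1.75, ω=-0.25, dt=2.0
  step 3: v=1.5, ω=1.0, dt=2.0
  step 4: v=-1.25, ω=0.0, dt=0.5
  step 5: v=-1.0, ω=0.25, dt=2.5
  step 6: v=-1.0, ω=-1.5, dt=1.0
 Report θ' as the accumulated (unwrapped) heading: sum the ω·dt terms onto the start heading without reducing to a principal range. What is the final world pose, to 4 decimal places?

step 1: θ'=3.5166 (R=2.0000) → pose (3.7675, -4.6390, 3.5166)
step 2: θ'=3.0166 (R=-7.0000) → pose (0.3308, -5.0708, 3.0166)
step 3: θ'=5.0166 (R=1.5000) → pose (-1.2873, -7.0084, 5.0166)
step 4: θ'=5.0166 (straight) → pose (-1.4745, -6.4121, 5.0166)
step 5: θ'=5.6416 (R=-4.0000) → pose (-2.8970, -4.4057, 5.6416)
step 6: θ'=4.1416 (R=0.6667) → pose (-3.0590, -3.5114, 4.1416)

(-3.0590, -3.5114, 4.1416)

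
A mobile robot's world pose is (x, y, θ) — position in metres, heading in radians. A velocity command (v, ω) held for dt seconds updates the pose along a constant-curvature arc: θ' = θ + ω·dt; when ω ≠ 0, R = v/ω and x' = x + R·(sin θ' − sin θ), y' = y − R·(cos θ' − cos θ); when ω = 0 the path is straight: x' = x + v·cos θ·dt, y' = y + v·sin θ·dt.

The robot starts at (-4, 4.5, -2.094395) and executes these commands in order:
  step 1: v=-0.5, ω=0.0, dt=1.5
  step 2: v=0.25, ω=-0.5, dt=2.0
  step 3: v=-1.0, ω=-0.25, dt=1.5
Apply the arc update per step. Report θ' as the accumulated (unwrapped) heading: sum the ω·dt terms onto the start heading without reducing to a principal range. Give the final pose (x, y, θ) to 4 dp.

step 1: θ'=-2.0944 (straight) → pose (-3.6250, 5.1495, -2.0944)
step 2: θ'=-3.0944 (R=-0.5000) → pose (-4.0344, 4.9001, -3.0944)
step 3: θ'=-3.4694 (R=4.0000) → pose (-2.5578, 4.6915, -3.4694)

(-2.5578, 4.6915, -3.4694)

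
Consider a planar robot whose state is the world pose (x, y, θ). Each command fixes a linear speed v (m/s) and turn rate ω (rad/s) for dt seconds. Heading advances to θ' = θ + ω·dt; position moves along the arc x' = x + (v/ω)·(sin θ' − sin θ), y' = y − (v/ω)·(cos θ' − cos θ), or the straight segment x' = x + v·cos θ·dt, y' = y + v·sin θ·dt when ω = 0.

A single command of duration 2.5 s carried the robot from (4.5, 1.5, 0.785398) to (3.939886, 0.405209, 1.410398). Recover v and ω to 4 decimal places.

Δθ = 1.410398 − 0.785398 = 0.625000
ω = Δθ/dt = 0.625000/2.5 = 0.2500
R = −Δy/(cos θ' − cos θ) = -2.0000
v = R·ω = -2.0000·0.2500 = -0.5000

v = -0.5000, ω = 0.2500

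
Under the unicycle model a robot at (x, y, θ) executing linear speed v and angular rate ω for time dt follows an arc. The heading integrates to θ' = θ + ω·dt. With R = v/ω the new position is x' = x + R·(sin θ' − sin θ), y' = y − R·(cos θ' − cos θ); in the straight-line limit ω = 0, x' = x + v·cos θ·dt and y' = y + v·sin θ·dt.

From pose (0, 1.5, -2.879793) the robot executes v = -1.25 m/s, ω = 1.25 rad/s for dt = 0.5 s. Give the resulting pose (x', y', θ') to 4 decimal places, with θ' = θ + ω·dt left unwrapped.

θ' = -2.8798 + 1.25·0.5 = -2.2548
R = v/ω = -1.25/1.25 = -1.0000
x' = 0 + -1.0000·(sin -2.2548 − sin -2.8798) = 0.5162
y' = 1.5 − -1.0000·(cos -2.2548 − cos -2.8798) = 1.8340

(0.5162, 1.8340, -2.2548)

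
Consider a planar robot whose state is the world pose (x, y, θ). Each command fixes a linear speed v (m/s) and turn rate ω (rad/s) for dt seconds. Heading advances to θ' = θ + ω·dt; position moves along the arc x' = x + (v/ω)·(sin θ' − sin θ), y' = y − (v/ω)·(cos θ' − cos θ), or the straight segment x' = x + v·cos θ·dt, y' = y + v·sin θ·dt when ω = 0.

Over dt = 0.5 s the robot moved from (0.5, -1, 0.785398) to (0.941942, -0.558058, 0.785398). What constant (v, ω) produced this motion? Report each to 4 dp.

v = 1.2500, ω = 0.0000

Δθ = 0.785398 − 0.785398 = 0.000000
ω = Δθ/dt = 0.000000/0.5 = 0.0000
ω = 0 → v = (Δx·cos θ + Δy·sin θ)/dt = 1.2500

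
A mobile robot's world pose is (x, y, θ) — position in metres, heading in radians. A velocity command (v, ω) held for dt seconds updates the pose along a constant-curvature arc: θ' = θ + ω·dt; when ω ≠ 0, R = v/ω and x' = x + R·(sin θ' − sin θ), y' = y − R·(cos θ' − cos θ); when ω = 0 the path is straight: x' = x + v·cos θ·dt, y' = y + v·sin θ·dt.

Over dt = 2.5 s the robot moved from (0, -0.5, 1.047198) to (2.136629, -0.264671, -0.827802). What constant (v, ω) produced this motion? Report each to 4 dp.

v = 1.0000, ω = -0.7500

Δθ = -0.827802 − 1.047198 = -1.875000
ω = Δθ/dt = -1.875000/2.5 = -0.7500
R = Δx/(sin θ' − sin θ) = -1.3333
v = R·ω = -1.3333·-0.7500 = 1.0000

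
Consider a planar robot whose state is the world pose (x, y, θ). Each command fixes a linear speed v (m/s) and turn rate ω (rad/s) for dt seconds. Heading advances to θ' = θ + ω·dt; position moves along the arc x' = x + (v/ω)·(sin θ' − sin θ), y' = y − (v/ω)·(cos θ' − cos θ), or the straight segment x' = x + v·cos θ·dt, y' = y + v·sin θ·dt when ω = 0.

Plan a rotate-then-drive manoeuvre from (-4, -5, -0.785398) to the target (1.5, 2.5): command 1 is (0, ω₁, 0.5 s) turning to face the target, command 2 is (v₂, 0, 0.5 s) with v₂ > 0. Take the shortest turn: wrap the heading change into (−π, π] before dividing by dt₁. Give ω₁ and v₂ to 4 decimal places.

ω₁ = 3.4469, v₂ = 18.6011

heading to target = atan2(2.5−-5, 1.5−-4) = 0.9380
Δθ = wrap(0.9380 − -0.7854) = 1.7234; ω₁ = Δθ/dt₁ = 3.4469
distance = √((1.5−-4)² + (2.5−-5)²) = 9.3005; v₂ = distance/dt₂ = 18.6011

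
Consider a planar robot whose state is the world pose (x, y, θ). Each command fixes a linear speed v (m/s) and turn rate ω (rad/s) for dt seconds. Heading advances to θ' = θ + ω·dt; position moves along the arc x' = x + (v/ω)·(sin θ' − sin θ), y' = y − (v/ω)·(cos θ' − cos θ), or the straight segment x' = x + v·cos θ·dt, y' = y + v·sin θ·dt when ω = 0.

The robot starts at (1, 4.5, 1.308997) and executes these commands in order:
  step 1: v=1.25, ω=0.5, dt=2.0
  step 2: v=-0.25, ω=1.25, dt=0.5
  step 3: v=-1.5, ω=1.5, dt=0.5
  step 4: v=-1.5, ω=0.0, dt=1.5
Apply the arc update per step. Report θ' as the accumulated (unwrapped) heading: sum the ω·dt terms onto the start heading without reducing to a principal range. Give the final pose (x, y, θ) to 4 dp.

(3.1905, 8.0518, 3.6840)

step 1: θ'=2.3090 (R=2.5000) → pose (0.4344, 6.8294, 2.3090)
step 2: θ'=2.9340 (R=-0.2000) → pose (0.5411, 6.7683, 2.9340)
step 3: θ'=3.6840 (R=-1.0000) → pose (1.2634, 6.8904, 3.6840)
step 4: θ'=3.6840 (straight) → pose (3.1905, 8.0518, 3.6840)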